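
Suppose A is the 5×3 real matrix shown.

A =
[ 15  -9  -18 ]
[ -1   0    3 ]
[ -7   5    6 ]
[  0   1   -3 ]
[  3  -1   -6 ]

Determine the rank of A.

2

Row reduce to echelon form.
R2 ← R2 + (1/15)·R1: [0, -3/5, 9/5]
R3 ← R3 + (7/15)·R1: [0, 4/5, -12/5]
R5 ← R5 − (1/5)·R1: [0, 4/5, -12/5]
R3 ← R3 + (4/3)·R2: [0, 0, 0]
R4 ← R4 + (5/3)·R2: [0, 0, 0]
R5 ← R5 + (4/3)·R2: [0, 0, 0]
Echelon form has 2 nonzero rows, so rank(A) = 2.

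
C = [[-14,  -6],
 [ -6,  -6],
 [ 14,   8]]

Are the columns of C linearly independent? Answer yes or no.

yes

Row reduce C to echelon form.
R2 ← R2 − (3/7)·R1: [0, -24/7]
R3 ← R3 + R1: [0, 2]
R3 ← R3 + (7/12)·R2: [0, 0]
2 pivots among 2 columns.
Every column is a pivot column, so the columns are linearly independent.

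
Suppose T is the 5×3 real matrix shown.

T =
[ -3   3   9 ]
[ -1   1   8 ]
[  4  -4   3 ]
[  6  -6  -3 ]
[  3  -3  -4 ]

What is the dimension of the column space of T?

2

Row reduce to echelon form.
R2 ← R2 − (1/3)·R1: [0, 0, 5]
R3 ← R3 + (4/3)·R1: [0, 0, 15]
R4 ← R4 + (2)·R1: [0, 0, 15]
R5 ← R5 + R1: [0, 0, 5]
R3 ← R3 − (3)·R2: [0, 0, 0]
R4 ← R4 − (3)·R2: [0, 0, 0]
R5 ← R5 − R2: [0, 0, 0]
Echelon form has 2 nonzero rows, so rank(T) = 2.
The column space has dimension equal to the rank: 2.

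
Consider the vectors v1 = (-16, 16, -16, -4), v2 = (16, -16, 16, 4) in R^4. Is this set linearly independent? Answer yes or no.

Form the matrix with these vectors as rows and row reduce.
R2 ← R2 + R1: [0, 0, 0, 0]
1 nonzero row, so the 2 vectors span a space of dimension 1.
Since 1 < 2, the vectors are linearly dependent.

no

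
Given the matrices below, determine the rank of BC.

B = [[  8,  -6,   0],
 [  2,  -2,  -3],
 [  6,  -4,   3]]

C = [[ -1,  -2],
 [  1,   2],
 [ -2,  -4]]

1

First compute BC:
[[-14, -28],
 [  2,   4],
 [-16, -32]]
Now row reduce the product.
R2 ← R2 + (1/7)·R1: [0, 0]
R3 ← R3 − (8/7)·R1: [0, 0]
1 nonzero row, so rank(BC) = 1.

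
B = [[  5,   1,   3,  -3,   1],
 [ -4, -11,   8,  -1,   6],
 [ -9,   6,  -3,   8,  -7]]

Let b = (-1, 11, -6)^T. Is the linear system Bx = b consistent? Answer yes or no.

yes

Row reduce the augmented matrix [B | b].
R2 ← R2 + (4/5)·R1: [0, -51/5, 52/5, -17/5, 34/5, 51/5]
R3 ← R3 + (9/5)·R1: [0, 39/5, 12/5, 13/5, -26/5, -39/5]
R3 ← R3 + (13/17)·R2: [0, 0, 176/17, 0, 0, 0]
The echelon form has 3 nonzero rows, and every pivot lies in the first 5 columns, so rank(B) = rank([B|b]) = 3.
The system is consistent.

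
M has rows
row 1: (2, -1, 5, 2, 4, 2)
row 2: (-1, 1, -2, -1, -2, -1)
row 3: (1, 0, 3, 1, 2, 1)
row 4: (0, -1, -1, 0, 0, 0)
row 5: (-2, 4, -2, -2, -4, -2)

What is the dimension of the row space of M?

Row reduce to echelon form.
R2 ← R2 + (1/2)·R1: [0, 1/2, 1/2, 0, 0, 0]
R3 ← R3 − (1/2)·R1: [0, 1/2, 1/2, 0, 0, 0]
R5 ← R5 + R1: [0, 3, 3, 0, 0, 0]
R3 ← R3 − R2: [0, 0, 0, 0, 0, 0]
R4 ← R4 + (2)·R2: [0, 0, 0, 0, 0, 0]
R5 ← R5 − (6)·R2: [0, 0, 0, 0, 0, 0]
Echelon form has 2 nonzero rows, so rank(M) = 2.
The row space has dimension equal to the rank: 2.

2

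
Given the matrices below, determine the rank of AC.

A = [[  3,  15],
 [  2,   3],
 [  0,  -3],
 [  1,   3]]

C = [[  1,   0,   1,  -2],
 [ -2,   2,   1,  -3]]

First compute AC:
[[-27,  30,  18, -51],
 [ -4,   6,   5, -13],
 [  6,  -6,  -3,   9],
 [ -5,   6,   4, -11]]
Now row reduce the product.
R2 ← R2 − (4/27)·R1: [0, 14/9, 7/3, -49/9]
R3 ← R3 + (2/9)·R1: [0, 2/3, 1, -7/3]
R4 ← R4 − (5/27)·R1: [0, 4/9, 2/3, -14/9]
R3 ← R3 − (3/7)·R2: [0, 0, 0, 0]
R4 ← R4 − (2/7)·R2: [0, 0, 0, 0]
2 nonzero rows, so rank(AC) = 2.

2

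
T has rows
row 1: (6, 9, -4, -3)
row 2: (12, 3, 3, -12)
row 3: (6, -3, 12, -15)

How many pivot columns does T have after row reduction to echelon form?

Row reduce to echelon form.
R2 ← R2 − (2)·R1: [0, -15, 11, -6]
R3 ← R3 − R1: [0, -12, 16, -12]
R3 ← R3 − (4/5)·R2: [0, 0, 36/5, -36/5]
Echelon form has 3 nonzero rows, so rank(T) = 3.
Each nonzero row contributes one pivot column: 3 pivot columns.

3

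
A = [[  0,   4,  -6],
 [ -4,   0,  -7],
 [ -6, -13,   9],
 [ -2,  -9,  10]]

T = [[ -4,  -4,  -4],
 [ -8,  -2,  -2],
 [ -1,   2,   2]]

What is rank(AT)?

First compute AT:
[[-26, -20, -20],
 [ 23,   2,   2],
 [119,  68,  68],
 [ 70,  46,  46]]
Now row reduce the product.
R2 ← R2 + (23/26)·R1: [0, -204/13, -204/13]
R3 ← R3 + (119/26)·R1: [0, -306/13, -306/13]
R4 ← R4 + (35/13)·R1: [0, -102/13, -102/13]
R3 ← R3 − (3/2)·R2: [0, 0, 0]
R4 ← R4 − (1/2)·R2: [0, 0, 0]
2 nonzero rows, so rank(AT) = 2.

2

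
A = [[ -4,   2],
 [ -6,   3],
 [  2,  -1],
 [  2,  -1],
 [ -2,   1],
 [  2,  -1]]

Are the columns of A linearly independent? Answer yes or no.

no

Row reduce A to echelon form.
R2 ← R2 − (3/2)·R1: [0, 0]
R3 ← R3 + (1/2)·R1: [0, 0]
R4 ← R4 + (1/2)·R1: [0, 0]
R5 ← R5 − (1/2)·R1: [0, 0]
R6 ← R6 + (1/2)·R1: [0, 0]
1 pivot among 2 columns.
Only 1 < 2 pivot columns, so the columns are linearly dependent.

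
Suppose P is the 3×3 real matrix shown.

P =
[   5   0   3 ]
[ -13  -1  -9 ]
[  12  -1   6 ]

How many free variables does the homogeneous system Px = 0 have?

1

Row reduce to echelon form.
R2 ← R2 + (13/5)·R1: [0, -1, -6/5]
R3 ← R3 − (12/5)·R1: [0, -1, -6/5]
R3 ← R3 − R2: [0, 0, 0]
2 nonzero rows, so rank(P) = 2.
P has 3 columns; by rank–nullity, nullity = 3 − 2 = 1.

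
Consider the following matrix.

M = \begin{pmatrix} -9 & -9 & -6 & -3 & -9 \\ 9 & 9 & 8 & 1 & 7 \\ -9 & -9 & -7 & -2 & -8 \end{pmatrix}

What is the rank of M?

2

Row reduce to echelon form.
R2 ← R2 + R1: [0, 0, 2, -2, -2]
R3 ← R3 − R1: [0, 0, -1, 1, 1]
R3 ← R3 + (1/2)·R2: [0, 0, 0, 0, 0]
Echelon form has 2 nonzero rows, so rank(M) = 2.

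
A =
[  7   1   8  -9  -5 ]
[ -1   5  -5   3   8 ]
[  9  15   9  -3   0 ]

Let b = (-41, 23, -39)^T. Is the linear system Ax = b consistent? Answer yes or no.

yes

Row reduce the augmented matrix [A | b].
R2 ← R2 + (1/7)·R1: [0, 36/7, -27/7, 12/7, 51/7, 120/7]
R3 ← R3 − (9/7)·R1: [0, 96/7, -9/7, 60/7, 45/7, 96/7]
R3 ← R3 − (8/3)·R2: [0, 0, 9, 4, -13, -32]
The echelon form has 3 nonzero rows, and every pivot lies in the first 5 columns, so rank(A) = rank([A|b]) = 3.
The system is consistent.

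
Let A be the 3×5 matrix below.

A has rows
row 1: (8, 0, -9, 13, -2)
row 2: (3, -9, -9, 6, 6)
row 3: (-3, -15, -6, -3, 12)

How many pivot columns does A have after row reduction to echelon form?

Row reduce to echelon form.
R2 ← R2 − (3/8)·R1: [0, -9, -45/8, 9/8, 27/4]
R3 ← R3 + (3/8)·R1: [0, -15, -75/8, 15/8, 45/4]
R3 ← R3 − (5/3)·R2: [0, 0, 0, 0, 0]
Echelon form has 2 nonzero rows, so rank(A) = 2.
Each nonzero row contributes one pivot column: 2 pivot columns.

2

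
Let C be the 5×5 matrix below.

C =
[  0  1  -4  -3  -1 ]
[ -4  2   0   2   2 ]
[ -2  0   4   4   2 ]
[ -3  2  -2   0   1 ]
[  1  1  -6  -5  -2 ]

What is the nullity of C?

Row reduce to echelon form.
Swap R1 ↔ R2
R3 ← R3 − (1/2)·R1: [0, -1, 4, 3, 1]
R4 ← R4 − (3/4)·R1: [0, 1/2, -2, -3/2, -1/2]
R5 ← R5 + (1/4)·R1: [0, 3/2, -6, -9/2, -3/2]
R3 ← R3 + R2: [0, 0, 0, 0, 0]
R4 ← R4 − (1/2)·R2: [0, 0, 0, 0, 0]
R5 ← R5 − (3/2)·R2: [0, 0, 0, 0, 0]
2 nonzero rows, so rank(C) = 2.
C has 5 columns; by rank–nullity, nullity = 5 − 2 = 3.

3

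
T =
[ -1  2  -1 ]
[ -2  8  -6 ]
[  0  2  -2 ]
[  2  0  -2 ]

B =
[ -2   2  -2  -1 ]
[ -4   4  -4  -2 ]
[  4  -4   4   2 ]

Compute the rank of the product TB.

1

First compute TB:
[[-10,  10, -10,  -5],
 [-52,  52, -52, -26],
 [-16,  16, -16,  -8],
 [-12,  12, -12,  -6]]
Now row reduce the product.
R2 ← R2 − (26/5)·R1: [0, 0, 0, 0]
R3 ← R3 − (8/5)·R1: [0, 0, 0, 0]
R4 ← R4 − (6/5)·R1: [0, 0, 0, 0]
1 nonzero row, so rank(TB) = 1.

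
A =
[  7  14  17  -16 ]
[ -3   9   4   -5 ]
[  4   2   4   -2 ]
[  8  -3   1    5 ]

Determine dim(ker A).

Row reduce to echelon form.
R2 ← R2 + (3/7)·R1: [0, 15, 79/7, -83/7]
R3 ← R3 − (4/7)·R1: [0, -6, -40/7, 50/7]
R4 ← R4 − (8/7)·R1: [0, -19, -129/7, 163/7]
R3 ← R3 + (2/5)·R2: [0, 0, -6/5, 12/5]
R4 ← R4 + (19/15)·R2: [0, 0, -62/15, 124/15]
R4 ← R4 − (31/9)·R3: [0, 0, 0, 0]
3 nonzero rows, so rank(A) = 3.
A has 4 columns; by rank–nullity, nullity = 4 − 3 = 1.

1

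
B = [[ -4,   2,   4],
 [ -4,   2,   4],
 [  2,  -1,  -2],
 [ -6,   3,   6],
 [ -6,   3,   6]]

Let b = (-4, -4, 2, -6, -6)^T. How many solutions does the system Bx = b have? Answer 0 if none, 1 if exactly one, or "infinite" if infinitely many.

Row reduce the augmented matrix [B | b].
R2 ← R2 − R1: [0, 0, 0, 0]
R3 ← R3 + (1/2)·R1: [0, 0, 0, 0]
R4 ← R4 − (3/2)·R1: [0, 0, 0, 0]
R5 ← R5 − (3/2)·R1: [0, 0, 0, 0]
The echelon form has 1 nonzero rows, and every pivot lies in the first 3 columns, so rank(B) = rank([B|b]) = 1.
The system is consistent.
rank = 1 < 3 unknowns, so there are infinitely many solutions.

infinite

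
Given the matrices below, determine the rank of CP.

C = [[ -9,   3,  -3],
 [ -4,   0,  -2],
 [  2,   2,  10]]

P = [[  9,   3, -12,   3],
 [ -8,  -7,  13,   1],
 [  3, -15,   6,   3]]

3

First compute CP:
[[-114,  -3, 129, -33],
 [-42,  18,  36, -18],
 [ 32, -158,  62,  38]]
Now row reduce the product.
R2 ← R2 − (7/19)·R1: [0, 363/19, -219/19, -111/19]
R3 ← R3 + (16/57)·R1: [0, -3018/19, 1866/19, 546/19]
R3 ← R3 + (1006/121)·R2: [0, 0, 288/121, -2400/121]
3 nonzero rows, so rank(CP) = 3.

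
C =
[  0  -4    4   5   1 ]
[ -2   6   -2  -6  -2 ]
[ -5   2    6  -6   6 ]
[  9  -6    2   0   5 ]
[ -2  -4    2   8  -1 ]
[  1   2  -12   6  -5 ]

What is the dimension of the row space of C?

Row reduce to echelon form.
Swap R1 ↔ R2
R3 ← R3 − (5/2)·R1: [0, -13, 11, 9, 11]
R4 ← R4 + (9/2)·R1: [0, 21, -7, -27, -4]
R5 ← R5 − R1: [0, -10, 4, 14, 1]
R6 ← R6 + (1/2)·R1: [0, 5, -13, 3, -6]
R3 ← R3 − (13/4)·R2: [0, 0, -2, -29/4, 31/4]
R4 ← R4 + (21/4)·R2: [0, 0, 14, -3/4, 5/4]
R5 ← R5 − (5/2)·R2: [0, 0, -6, 3/2, -3/2]
R6 ← R6 + (5/4)·R2: [0, 0, -8, 37/4, -19/4]
R4 ← R4 + (7)·R3: [0, 0, 0, -103/2, 111/2]
R5 ← R5 − (3)·R3: [0, 0, 0, 93/4, -99/4]
R6 ← R6 − (4)·R3: [0, 0, 0, 153/4, -143/4]
R5 ← R5 + (93/206)·R4: [0, 0, 0, 0, 63/206]
R6 ← R6 + (153/206)·R4: [0, 0, 0, 0, 1127/206]
R6 ← R6 − (161/9)·R5: [0, 0, 0, 0, 0]
Echelon form has 5 nonzero rows, so rank(C) = 5.
The row space has dimension equal to the rank: 5.

5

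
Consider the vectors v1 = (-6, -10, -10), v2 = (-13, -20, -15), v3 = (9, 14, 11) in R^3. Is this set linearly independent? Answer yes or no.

no

Form the matrix with these vectors as rows and row reduce.
R2 ← R2 − (13/6)·R1: [0, 5/3, 20/3]
R3 ← R3 + (3/2)·R1: [0, -1, -4]
R3 ← R3 + (3/5)·R2: [0, 0, 0]
2 nonzero rows, so the 3 vectors span a space of dimension 2.
Since 2 < 3, the vectors are linearly dependent.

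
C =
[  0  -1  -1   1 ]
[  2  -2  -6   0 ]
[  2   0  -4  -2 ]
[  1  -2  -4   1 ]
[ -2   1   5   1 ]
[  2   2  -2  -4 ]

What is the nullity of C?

2

Row reduce to echelon form.
Swap R1 ↔ R2
R3 ← R3 − R1: [0, 2, 2, -2]
R4 ← R4 − (1/2)·R1: [0, -1, -1, 1]
R5 ← R5 + R1: [0, -1, -1, 1]
R6 ← R6 − R1: [0, 4, 4, -4]
R3 ← R3 + (2)·R2: [0, 0, 0, 0]
R4 ← R4 − R2: [0, 0, 0, 0]
R5 ← R5 − R2: [0, 0, 0, 0]
R6 ← R6 + (4)·R2: [0, 0, 0, 0]
2 nonzero rows, so rank(C) = 2.
C has 4 columns; by rank–nullity, nullity = 4 − 2 = 2.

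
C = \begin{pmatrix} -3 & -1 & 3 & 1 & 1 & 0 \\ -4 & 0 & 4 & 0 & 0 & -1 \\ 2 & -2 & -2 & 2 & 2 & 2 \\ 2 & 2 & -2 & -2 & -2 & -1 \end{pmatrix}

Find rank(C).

2

Row reduce to echelon form.
R2 ← R2 − (4/3)·R1: [0, 4/3, 0, -4/3, -4/3, -1]
R3 ← R3 + (2/3)·R1: [0, -8/3, 0, 8/3, 8/3, 2]
R4 ← R4 + (2/3)·R1: [0, 4/3, 0, -4/3, -4/3, -1]
R3 ← R3 + (2)·R2: [0, 0, 0, 0, 0, 0]
R4 ← R4 − R2: [0, 0, 0, 0, 0, 0]
Echelon form has 2 nonzero rows, so rank(C) = 2.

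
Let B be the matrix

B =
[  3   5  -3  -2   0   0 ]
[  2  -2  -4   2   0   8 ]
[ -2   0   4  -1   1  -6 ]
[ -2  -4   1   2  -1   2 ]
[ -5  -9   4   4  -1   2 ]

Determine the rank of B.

Row reduce to echelon form.
R2 ← R2 − (2/3)·R1: [0, -16/3, -2, 10/3, 0, 8]
R3 ← R3 + (2/3)·R1: [0, 10/3, 2, -7/3, 1, -6]
R4 ← R4 + (2/3)·R1: [0, -2/3, -1, 2/3, -1, 2]
R5 ← R5 + (5/3)·R1: [0, -2/3, -1, 2/3, -1, 2]
R3 ← R3 + (5/8)·R2: [0, 0, 3/4, -1/4, 1, -1]
R4 ← R4 − (1/8)·R2: [0, 0, -3/4, 1/4, -1, 1]
R5 ← R5 − (1/8)·R2: [0, 0, -3/4, 1/4, -1, 1]
R4 ← R4 + R3: [0, 0, 0, 0, 0, 0]
R5 ← R5 + R3: [0, 0, 0, 0, 0, 0]
Echelon form has 3 nonzero rows, so rank(B) = 3.

3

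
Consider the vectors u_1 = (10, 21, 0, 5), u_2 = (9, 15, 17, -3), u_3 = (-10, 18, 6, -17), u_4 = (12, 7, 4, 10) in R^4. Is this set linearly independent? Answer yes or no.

Form the matrix with these vectors as rows and row reduce.
R2 ← R2 − (9/10)·R1: [0, -39/10, 17, -15/2]
R3 ← R3 + R1: [0, 39, 6, -12]
R4 ← R4 − (6/5)·R1: [0, -91/5, 4, 4]
R3 ← R3 + (10)·R2: [0, 0, 176, -87]
R4 ← R4 − (14/3)·R2: [0, 0, -226/3, 39]
R4 ← R4 + (113/264)·R3: [0, 0, 0, 155/88]
4 nonzero rows, so the 4 vectors span a space of dimension 4.
Since 4 = 4, the vectors are linearly independent.

yes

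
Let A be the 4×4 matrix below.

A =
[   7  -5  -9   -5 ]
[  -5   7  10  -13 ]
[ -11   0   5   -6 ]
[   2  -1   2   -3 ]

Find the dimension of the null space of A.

Row reduce to echelon form.
R2 ← R2 + (5/7)·R1: [0, 24/7, 25/7, -116/7]
R3 ← R3 + (11/7)·R1: [0, -55/7, -64/7, -97/7]
R4 ← R4 − (2/7)·R1: [0, 3/7, 32/7, -11/7]
R3 ← R3 + (55/24)·R2: [0, 0, -23/24, -311/6]
R4 ← R4 − (1/8)·R2: [0, 0, 33/8, 1/2]
R4 ← R4 + (99/23)·R3: [0, 0, 0, -5120/23]
4 nonzero rows, so rank(A) = 4.
A has 4 columns; by rank–nullity, nullity = 4 − 4 = 0.

0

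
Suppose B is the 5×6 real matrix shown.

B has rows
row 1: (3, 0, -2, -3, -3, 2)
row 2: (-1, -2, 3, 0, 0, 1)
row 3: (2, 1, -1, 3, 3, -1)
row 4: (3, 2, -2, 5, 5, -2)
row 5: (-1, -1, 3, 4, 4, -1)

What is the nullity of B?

3

Row reduce to echelon form.
R2 ← R2 + (1/3)·R1: [0, -2, 7/3, -1, -1, 5/3]
R3 ← R3 − (2/3)·R1: [0, 1, 1/3, 5, 5, -7/3]
R4 ← R4 − R1: [0, 2, 0, 8, 8, -4]
R5 ← R5 + (1/3)·R1: [0, -1, 7/3, 3, 3, -1/3]
R3 ← R3 + (1/2)·R2: [0, 0, 3/2, 9/2, 9/2, -3/2]
R4 ← R4 + R2: [0, 0, 7/3, 7, 7, -7/3]
R5 ← R5 − (1/2)·R2: [0, 0, 7/6, 7/2, 7/2, -7/6]
R4 ← R4 − (14/9)·R3: [0, 0, 0, 0, 0, 0]
R5 ← R5 − (7/9)·R3: [0, 0, 0, 0, 0, 0]
3 nonzero rows, so rank(B) = 3.
B has 6 columns; by rank–nullity, nullity = 6 − 3 = 3.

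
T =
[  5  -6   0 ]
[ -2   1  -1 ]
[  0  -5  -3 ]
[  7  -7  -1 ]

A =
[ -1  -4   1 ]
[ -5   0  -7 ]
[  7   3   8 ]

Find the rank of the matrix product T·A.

2

First compute TA:
[[ 25, -20,  47],
 [-10,   5, -17],
 [  4,  -9,  11],
 [ 21, -31,  48]]
Now row reduce the product.
R2 ← R2 + (2/5)·R1: [0, -3, 9/5]
R3 ← R3 − (4/25)·R1: [0, -29/5, 87/25]
R4 ← R4 − (21/25)·R1: [0, -71/5, 213/25]
R3 ← R3 − (29/15)·R2: [0, 0, 0]
R4 ← R4 − (71/15)·R2: [0, 0, 0]
2 nonzero rows, so rank(TA) = 2.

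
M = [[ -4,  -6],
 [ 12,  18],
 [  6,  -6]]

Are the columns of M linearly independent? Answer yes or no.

Row reduce M to echelon form.
R2 ← R2 + (3)·R1: [0, 0]
R3 ← R3 + (3/2)·R1: [0, -15]
Swap R2 ↔ R3
2 pivots among 2 columns.
Every column is a pivot column, so the columns are linearly independent.

yes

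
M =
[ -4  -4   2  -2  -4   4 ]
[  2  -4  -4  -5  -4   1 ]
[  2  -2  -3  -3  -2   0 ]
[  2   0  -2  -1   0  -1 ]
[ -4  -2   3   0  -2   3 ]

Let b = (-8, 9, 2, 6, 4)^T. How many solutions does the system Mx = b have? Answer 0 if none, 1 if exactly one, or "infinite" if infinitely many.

Row reduce the augmented matrix [M | b].
R2 ← R2 + (1/2)·R1: [0, -6, -3, -6, -6, 3, 5]
R3 ← R3 + (1/2)·R1: [0, -4, -2, -4, -4, 2, -2]
R4 ← R4 + (1/2)·R1: [0, -2, -1, -2, -2, 1, 2]
R5 ← R5 − R1: [0, 2, 1, 2, 2, -1, 12]
R3 ← R3 − (2/3)·R2: [0, 0, 0, 0, 0, 0, -16/3]
R4 ← R4 − (1/3)·R2: [0, 0, 0, 0, 0, 0, 1/3]
R5 ← R5 + (1/3)·R2: [0, 0, 0, 0, 0, 0, 41/3]
R4 ← R4 + (1/16)·R3: [0, 0, 0, 0, 0, 0, 0]
R5 ← R5 + (41/16)·R3: [0, 0, 0, 0, 0, 0, 0]
The echelon form has 3 nonzero rows; the last pivot sits in the augmented column, so rank(M) = 2 but rank([M|b]) = 3.
Since the ranks differ, the system is inconsistent.
It has no solutions.

0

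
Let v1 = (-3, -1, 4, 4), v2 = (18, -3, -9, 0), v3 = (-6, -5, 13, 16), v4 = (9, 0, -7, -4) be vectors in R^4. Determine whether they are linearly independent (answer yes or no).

Form the matrix with these vectors as rows and row reduce.
R2 ← R2 + (6)·R1: [0, -9, 15, 24]
R3 ← R3 − (2)·R1: [0, -3, 5, 8]
R4 ← R4 + (3)·R1: [0, -3, 5, 8]
R3 ← R3 − (1/3)·R2: [0, 0, 0, 0]
R4 ← R4 − (1/3)·R2: [0, 0, 0, 0]
2 nonzero rows, so the 4 vectors span a space of dimension 2.
Since 2 < 4, the vectors are linearly dependent.

no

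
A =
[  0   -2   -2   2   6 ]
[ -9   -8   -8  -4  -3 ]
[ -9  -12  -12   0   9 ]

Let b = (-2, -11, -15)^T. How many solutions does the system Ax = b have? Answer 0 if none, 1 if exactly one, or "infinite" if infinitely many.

infinite

Row reduce the augmented matrix [A | b].
Swap R1 ↔ R2
R3 ← R3 − R1: [0, -4, -4, 4, 12, -4]
R3 ← R3 − (2)·R2: [0, 0, 0, 0, 0, 0]
The echelon form has 2 nonzero rows, and every pivot lies in the first 5 columns, so rank(A) = rank([A|b]) = 2.
The system is consistent.
rank = 2 < 5 unknowns, so there are infinitely many solutions.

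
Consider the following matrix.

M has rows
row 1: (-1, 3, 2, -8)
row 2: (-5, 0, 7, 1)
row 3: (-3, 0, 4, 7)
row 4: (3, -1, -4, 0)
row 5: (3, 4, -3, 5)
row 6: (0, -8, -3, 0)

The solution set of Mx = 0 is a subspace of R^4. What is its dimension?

Row reduce to echelon form.
R2 ← R2 − (5)·R1: [0, -15, -3, 41]
R3 ← R3 − (3)·R1: [0, -9, -2, 31]
R4 ← R4 + (3)·R1: [0, 8, 2, -24]
R5 ← R5 + (3)·R1: [0, 13, 3, -19]
R3 ← R3 − (3/5)·R2: [0, 0, -1/5, 32/5]
R4 ← R4 + (8/15)·R2: [0, 0, 2/5, -32/15]
R5 ← R5 + (13/15)·R2: [0, 0, 2/5, 248/15]
R6 ← R6 − (8/15)·R2: [0, 0, -7/5, -328/15]
R4 ← R4 + (2)·R3: [0, 0, 0, 32/3]
R5 ← R5 + (2)·R3: [0, 0, 0, 88/3]
R6 ← R6 − (7)·R3: [0, 0, 0, -200/3]
R5 ← R5 − (11/4)·R4: [0, 0, 0, 0]
R6 ← R6 + (25/4)·R4: [0, 0, 0, 0]
4 nonzero rows, so rank(M) = 4.
M has 4 columns; by rank–nullity, nullity = 4 − 4 = 0.

0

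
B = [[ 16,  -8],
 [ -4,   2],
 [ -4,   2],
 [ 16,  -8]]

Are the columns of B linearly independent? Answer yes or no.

no

Row reduce B to echelon form.
R2 ← R2 + (1/4)·R1: [0, 0]
R3 ← R3 + (1/4)·R1: [0, 0]
R4 ← R4 − R1: [0, 0]
1 pivot among 2 columns.
Only 1 < 2 pivot columns, so the columns are linearly dependent.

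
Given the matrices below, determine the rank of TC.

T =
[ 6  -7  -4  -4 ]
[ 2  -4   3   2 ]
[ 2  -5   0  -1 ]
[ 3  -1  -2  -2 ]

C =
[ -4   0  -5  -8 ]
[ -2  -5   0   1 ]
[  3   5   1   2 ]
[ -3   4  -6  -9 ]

3

First compute TC:
[[-10,  -1, -10, -27],
 [  3,  43, -19, -32],
 [  5,  21,  -4, -12],
 [-10, -13,  -5, -11]]
Now row reduce the product.
R2 ← R2 + (3/10)·R1: [0, 427/10, -22, -401/10]
R3 ← R3 + (1/2)·R1: [0, 41/2, -9, -51/2]
R4 ← R4 − R1: [0, -12, 5, 16]
R3 ← R3 − (205/427)·R2: [0, 0, 667/427, -2668/427]
R4 ← R4 + (120/427)·R2: [0, 0, -505/427, 2020/427]
R4 ← R4 + (505/667)·R3: [0, 0, 0, 0]
3 nonzero rows, so rank(TC) = 3.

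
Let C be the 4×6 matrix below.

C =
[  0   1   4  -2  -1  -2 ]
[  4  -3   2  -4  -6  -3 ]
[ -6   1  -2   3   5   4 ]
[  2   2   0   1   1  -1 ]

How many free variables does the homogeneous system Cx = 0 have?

3

Row reduce to echelon form.
Swap R1 ↔ R2
R3 ← R3 + (3/2)·R1: [0, -7/2, 1, -3, -4, -1/2]
R4 ← R4 − (1/2)·R1: [0, 7/2, -1, 3, 4, 1/2]
R3 ← R3 + (7/2)·R2: [0, 0, 15, -10, -15/2, -15/2]
R4 ← R4 − (7/2)·R2: [0, 0, -15, 10, 15/2, 15/2]
R4 ← R4 + R3: [0, 0, 0, 0, 0, 0]
3 nonzero rows, so rank(C) = 3.
C has 6 columns; by rank–nullity, nullity = 6 − 3 = 3.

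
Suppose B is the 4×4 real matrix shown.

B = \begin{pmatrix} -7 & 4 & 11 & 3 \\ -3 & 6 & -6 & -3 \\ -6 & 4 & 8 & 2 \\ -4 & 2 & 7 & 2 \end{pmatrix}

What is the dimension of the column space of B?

Row reduce to echelon form.
R2 ← R2 − (3/7)·R1: [0, 30/7, -75/7, -30/7]
R3 ← R3 − (6/7)·R1: [0, 4/7, -10/7, -4/7]
R4 ← R4 − (4/7)·R1: [0, -2/7, 5/7, 2/7]
R3 ← R3 − (2/15)·R2: [0, 0, 0, 0]
R4 ← R4 + (1/15)·R2: [0, 0, 0, 0]
Echelon form has 2 nonzero rows, so rank(B) = 2.
The column space has dimension equal to the rank: 2.

2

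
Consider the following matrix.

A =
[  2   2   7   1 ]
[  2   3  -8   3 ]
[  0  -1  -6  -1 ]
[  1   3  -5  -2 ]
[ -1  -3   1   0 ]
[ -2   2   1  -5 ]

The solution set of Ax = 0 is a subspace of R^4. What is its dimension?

Row reduce to echelon form.
R2 ← R2 − R1: [0, 1, -15, 2]
R4 ← R4 − (1/2)·R1: [0, 2, -17/2, -5/2]
R5 ← R5 + (1/2)·R1: [0, -2, 9/2, 1/2]
R6 ← R6 + R1: [0, 4, 8, -4]
R3 ← R3 + R2: [0, 0, -21, 1]
R4 ← R4 − (2)·R2: [0, 0, 43/2, -13/2]
R5 ← R5 + (2)·R2: [0, 0, -51/2, 9/2]
R6 ← R6 − (4)·R2: [0, 0, 68, -12]
R4 ← R4 + (43/42)·R3: [0, 0, 0, -115/21]
R5 ← R5 − (17/14)·R3: [0, 0, 0, 23/7]
R6 ← R6 + (68/21)·R3: [0, 0, 0, -184/21]
R5 ← R5 + (3/5)·R4: [0, 0, 0, 0]
R6 ← R6 − (8/5)·R4: [0, 0, 0, 0]
4 nonzero rows, so rank(A) = 4.
A has 4 columns; by rank–nullity, nullity = 4 − 4 = 0.

0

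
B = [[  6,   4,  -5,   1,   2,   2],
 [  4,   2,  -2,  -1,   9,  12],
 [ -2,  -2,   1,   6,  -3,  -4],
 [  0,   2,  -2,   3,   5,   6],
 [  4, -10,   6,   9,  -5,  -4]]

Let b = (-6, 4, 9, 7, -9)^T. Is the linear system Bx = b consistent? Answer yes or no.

Row reduce the augmented matrix [B | b].
R2 ← R2 − (2/3)·R1: [0, -2/3, 4/3, -5/3, 23/3, 32/3, 8]
R3 ← R3 + (1/3)·R1: [0, -2/3, -2/3, 19/3, -7/3, -10/3, 7]
R5 ← R5 − (2/3)·R1: [0, -38/3, 28/3, 25/3, -19/3, -16/3, -5]
R3 ← R3 − R2: [0, 0, -2, 8, -10, -14, -1]
R4 ← R4 + (3)·R2: [0, 0, 2, -2, 28, 38, 31]
R5 ← R5 − (19)·R2: [0, 0, -16, 40, -152, -208, -157]
R4 ← R4 + R3: [0, 0, 0, 6, 18, 24, 30]
R5 ← R5 − (8)·R3: [0, 0, 0, -24, -72, -96, -149]
R5 ← R5 + (4)·R4: [0, 0, 0, 0, 0, 0, -29]
The echelon form has 5 nonzero rows; the last pivot sits in the augmented column, so rank(B) = 4 but rank([B|b]) = 5.
Since the ranks differ, the system is inconsistent.

no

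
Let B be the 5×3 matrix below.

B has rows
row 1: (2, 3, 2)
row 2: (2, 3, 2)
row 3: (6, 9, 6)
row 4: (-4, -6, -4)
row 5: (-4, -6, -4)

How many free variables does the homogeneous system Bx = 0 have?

Row reduce to echelon form.
R2 ← R2 − R1: [0, 0, 0]
R3 ← R3 − (3)·R1: [0, 0, 0]
R4 ← R4 + (2)·R1: [0, 0, 0]
R5 ← R5 + (2)·R1: [0, 0, 0]
1 nonzero row, so rank(B) = 1.
B has 3 columns; by rank–nullity, nullity = 3 − 1 = 2.

2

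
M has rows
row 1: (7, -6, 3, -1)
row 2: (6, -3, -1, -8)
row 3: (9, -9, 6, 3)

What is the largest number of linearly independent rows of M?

Row reduce to echelon form.
R2 ← R2 − (6/7)·R1: [0, 15/7, -25/7, -50/7]
R3 ← R3 − (9/7)·R1: [0, -9/7, 15/7, 30/7]
R3 ← R3 + (3/5)·R2: [0, 0, 0, 0]
Echelon form has 2 nonzero rows, so rank(M) = 2.
The rank gives the maximum number of linearly independent rows: 2.

2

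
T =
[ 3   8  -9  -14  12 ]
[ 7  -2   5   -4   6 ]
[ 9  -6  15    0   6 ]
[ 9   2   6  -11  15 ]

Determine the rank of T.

Row reduce to echelon form.
R2 ← R2 − (7/3)·R1: [0, -62/3, 26, 86/3, -22]
R3 ← R3 − (3)·R1: [0, -30, 42, 42, -30]
R4 ← R4 − (3)·R1: [0, -22, 33, 31, -21]
R3 ← R3 − (45/31)·R2: [0, 0, 132/31, 12/31, 60/31]
R4 ← R4 − (33/31)·R2: [0, 0, 165/31, 15/31, 75/31]
R4 ← R4 − (5/4)·R3: [0, 0, 0, 0, 0]
Echelon form has 3 nonzero rows, so rank(T) = 3.

3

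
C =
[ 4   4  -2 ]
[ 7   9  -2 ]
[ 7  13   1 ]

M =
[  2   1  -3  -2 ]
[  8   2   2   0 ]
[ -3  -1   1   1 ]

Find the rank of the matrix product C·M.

2

First compute CM:
[[ 46,  14,  -6, -10],
 [ 92,  27,  -5, -16],
 [115,  32,   6, -13]]
Now row reduce the product.
R2 ← R2 − (2)·R1: [0, -1, 7, 4]
R3 ← R3 − (5/2)·R1: [0, -3, 21, 12]
R3 ← R3 − (3)·R2: [0, 0, 0, 0]
2 nonzero rows, so rank(CM) = 2.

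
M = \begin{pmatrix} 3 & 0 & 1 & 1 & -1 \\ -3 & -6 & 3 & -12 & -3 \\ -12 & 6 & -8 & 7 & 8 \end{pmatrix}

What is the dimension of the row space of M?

2

Row reduce to echelon form.
R2 ← R2 + R1: [0, -6, 4, -11, -4]
R3 ← R3 + (4)·R1: [0, 6, -4, 11, 4]
R3 ← R3 + R2: [0, 0, 0, 0, 0]
Echelon form has 2 nonzero rows, so rank(M) = 2.
The row space has dimension equal to the rank: 2.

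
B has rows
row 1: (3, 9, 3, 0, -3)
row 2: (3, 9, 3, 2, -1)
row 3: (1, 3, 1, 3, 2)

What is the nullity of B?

Row reduce to echelon form.
R2 ← R2 − R1: [0, 0, 0, 2, 2]
R3 ← R3 − (1/3)·R1: [0, 0, 0, 3, 3]
R3 ← R3 − (3/2)·R2: [0, 0, 0, 0, 0]
2 nonzero rows, so rank(B) = 2.
B has 5 columns; by rank–nullity, nullity = 5 − 2 = 3.

3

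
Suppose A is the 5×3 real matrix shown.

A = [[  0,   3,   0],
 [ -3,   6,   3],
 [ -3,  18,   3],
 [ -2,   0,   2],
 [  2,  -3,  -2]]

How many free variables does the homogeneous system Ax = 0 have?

1

Row reduce to echelon form.
Swap R1 ↔ R2
R3 ← R3 − R1: [0, 12, 0]
R4 ← R4 − (2/3)·R1: [0, -4, 0]
R5 ← R5 + (2/3)·R1: [0, 1, 0]
R3 ← R3 − (4)·R2: [0, 0, 0]
R4 ← R4 + (4/3)·R2: [0, 0, 0]
R5 ← R5 − (1/3)·R2: [0, 0, 0]
2 nonzero rows, so rank(A) = 2.
A has 3 columns; by rank–nullity, nullity = 3 − 2 = 1.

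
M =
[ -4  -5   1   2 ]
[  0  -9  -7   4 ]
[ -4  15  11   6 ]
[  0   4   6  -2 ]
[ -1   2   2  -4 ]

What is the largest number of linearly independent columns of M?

4

Row reduce to echelon form.
R3 ← R3 − R1: [0, 20, 10, 4]
R5 ← R5 − (1/4)·R1: [0, 13/4, 7/4, -9/2]
R3 ← R3 + (20/9)·R2: [0, 0, -50/9, 116/9]
R4 ← R4 + (4/9)·R2: [0, 0, 26/9, -2/9]
R5 ← R5 + (13/36)·R2: [0, 0, -7/9, -55/18]
R4 ← R4 + (13/25)·R3: [0, 0, 0, 162/25]
R5 ← R5 − (7/50)·R3: [0, 0, 0, -243/50]
R5 ← R5 + (3/4)·R4: [0, 0, 0, 0]
Echelon form has 4 nonzero rows, so rank(M) = 4.
The rank gives the maximum number of linearly independent columns: 4.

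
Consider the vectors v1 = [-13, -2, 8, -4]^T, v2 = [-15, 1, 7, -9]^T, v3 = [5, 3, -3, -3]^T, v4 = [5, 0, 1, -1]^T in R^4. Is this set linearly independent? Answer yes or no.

Form the matrix with these vectors as rows and row reduce.
R2 ← R2 − (15/13)·R1: [0, 43/13, -29/13, -57/13]
R3 ← R3 + (5/13)·R1: [0, 29/13, 1/13, -59/13]
R4 ← R4 + (5/13)·R1: [0, -10/13, 53/13, -33/13]
R3 ← R3 − (29/43)·R2: [0, 0, 68/43, -68/43]
R4 ← R4 + (10/43)·R2: [0, 0, 153/43, -153/43]
R4 ← R4 − (9/4)·R3: [0, 0, 0, 0]
3 nonzero rows, so the 4 vectors span a space of dimension 3.
Since 3 < 4, the vectors are linearly dependent.

no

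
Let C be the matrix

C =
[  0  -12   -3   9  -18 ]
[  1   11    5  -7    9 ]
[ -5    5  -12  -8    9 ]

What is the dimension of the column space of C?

3

Row reduce to echelon form.
Swap R1 ↔ R2
R3 ← R3 + (5)·R1: [0, 60, 13, -43, 54]
R3 ← R3 + (5)·R2: [0, 0, -2, 2, -36]
Echelon form has 3 nonzero rows, so rank(C) = 3.
The column space has dimension equal to the rank: 3.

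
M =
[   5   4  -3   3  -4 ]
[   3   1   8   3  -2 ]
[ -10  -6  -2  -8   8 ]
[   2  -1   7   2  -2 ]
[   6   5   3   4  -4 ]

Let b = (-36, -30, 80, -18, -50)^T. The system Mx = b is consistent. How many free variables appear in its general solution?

Row reduce the augmented matrix [M | b].
R2 ← R2 − (3/5)·R1: [0, -7/5, 49/5, 6/5, 2/5, -42/5]
R3 ← R3 + (2)·R1: [0, 2, -8, -2, 0, 8]
R4 ← R4 − (2/5)·R1: [0, -13/5, 41/5, 4/5, -2/5, -18/5]
R5 ← R5 − (6/5)·R1: [0, 1/5, 33/5, 2/5, 4/5, -34/5]
R3 ← R3 + (10/7)·R2: [0, 0, 6, -2/7, 4/7, -4]
R4 ← R4 − (13/7)·R2: [0, 0, -10, -10/7, -8/7, 12]
R5 ← R5 + (1/7)·R2: [0, 0, 8, 4/7, 6/7, -8]
R4 ← R4 + (5/3)·R3: [0, 0, 0, -40/21, -4/21, 16/3]
R5 ← R5 − (4/3)·R3: [0, 0, 0, 20/21, 2/21, -8/3]
R5 ← R5 + (1/2)·R4: [0, 0, 0, 0, 0, 0]
The echelon form has 4 nonzero rows, and every pivot lies in the first 5 columns, so rank(M) = rank([M|b]) = 4.
The system is consistent.
Free variables = (unknowns) − (rank) = 5 − 4 = 1.

1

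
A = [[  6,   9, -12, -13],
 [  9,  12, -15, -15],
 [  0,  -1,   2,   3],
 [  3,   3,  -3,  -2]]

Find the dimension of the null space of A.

Row reduce to echelon form.
R2 ← R2 − (3/2)·R1: [0, -3/2, 3, 9/2]
R4 ← R4 − (1/2)·R1: [0, -3/2, 3, 9/2]
R3 ← R3 − (2/3)·R2: [0, 0, 0, 0]
R4 ← R4 − R2: [0, 0, 0, 0]
2 nonzero rows, so rank(A) = 2.
A has 4 columns; by rank–nullity, nullity = 4 − 2 = 2.

2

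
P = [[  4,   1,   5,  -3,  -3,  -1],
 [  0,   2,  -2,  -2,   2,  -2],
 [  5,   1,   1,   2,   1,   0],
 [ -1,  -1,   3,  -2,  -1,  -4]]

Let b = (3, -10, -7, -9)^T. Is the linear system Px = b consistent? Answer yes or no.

Row reduce the augmented matrix [P | b].
R3 ← R3 − (5/4)·R1: [0, -1/4, -21/4, 23/4, 19/4, 5/4, -43/4]
R4 ← R4 + (1/4)·R1: [0, -3/4, 17/4, -11/4, -7/4, -17/4, -33/4]
R3 ← R3 + (1/8)·R2: [0, 0, -11/2, 11/2, 5, 1, -12]
R4 ← R4 + (3/8)·R2: [0, 0, 7/2, -7/2, -1, -5, -12]
R4 ← R4 + (7/11)·R3: [0, 0, 0, 0, 24/11, -48/11, -216/11]
The echelon form has 4 nonzero rows, and every pivot lies in the first 6 columns, so rank(P) = rank([P|b]) = 4.
The system is consistent.

yes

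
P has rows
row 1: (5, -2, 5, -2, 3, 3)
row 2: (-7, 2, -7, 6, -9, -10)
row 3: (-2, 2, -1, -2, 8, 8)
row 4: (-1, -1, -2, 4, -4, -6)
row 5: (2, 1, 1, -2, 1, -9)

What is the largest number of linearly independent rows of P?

Row reduce to echelon form.
R2 ← R2 + (7/5)·R1: [0, -4/5, 0, 16/5, -24/5, -29/5]
R3 ← R3 + (2/5)·R1: [0, 6/5, 1, -14/5, 46/5, 46/5]
R4 ← R4 + (1/5)·R1: [0, -7/5, -1, 18/5, -17/5, -27/5]
R5 ← R5 − (2/5)·R1: [0, 9/5, -1, -6/5, -1/5, -51/5]
R3 ← R3 + (3/2)·R2: [0, 0, 1, 2, 2, 1/2]
R4 ← R4 − (7/4)·R2: [0, 0, -1, -2, 5, 19/4]
R5 ← R5 + (9/4)·R2: [0, 0, -1, 6, -11, -93/4]
R4 ← R4 + R3: [0, 0, 0, 0, 7, 21/4]
R5 ← R5 + R3: [0, 0, 0, 8, -9, -91/4]
Swap R4 ↔ R5
Echelon form has 5 nonzero rows, so rank(P) = 5.
The rank gives the maximum number of linearly independent rows: 5.

5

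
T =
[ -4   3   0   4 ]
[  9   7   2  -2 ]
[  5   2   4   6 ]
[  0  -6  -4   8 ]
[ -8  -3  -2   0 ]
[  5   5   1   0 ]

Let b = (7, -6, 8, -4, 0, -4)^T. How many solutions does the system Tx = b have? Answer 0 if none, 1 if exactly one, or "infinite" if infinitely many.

0

Row reduce the augmented matrix [T | b].
R2 ← R2 + (9/4)·R1: [0, 55/4, 2, 7, 39/4]
R3 ← R3 + (5/4)·R1: [0, 23/4, 4, 11, 67/4]
R5 ← R5 − (2)·R1: [0, -9, -2, -8, -14]
R6 ← R6 + (5/4)·R1: [0, 35/4, 1, 5, 19/4]
R3 ← R3 − (23/55)·R2: [0, 0, 174/55, 444/55, 697/55]
R4 ← R4 + (24/55)·R2: [0, 0, -172/55, 608/55, 14/55]
R5 ← R5 + (36/55)·R2: [0, 0, -38/55, -188/55, -419/55]
R6 ← R6 − (7/11)·R2: [0, 0, -3/11, 6/11, -16/11]
R4 ← R4 + (86/87)·R3: [0, 0, 0, 552/29, 1112/87]
R5 ← R5 + (19/87)·R3: [0, 0, 0, -48/29, -422/87]
R6 ← R6 + (5/58)·R3: [0, 0, 0, 36/29, -21/58]
R5 ← R5 + (2/23)·R4: [0, 0, 0, 0, -86/23]
R6 ← R6 − (3/46)·R4: [0, 0, 0, 0, -55/46]
R6 ← R6 − (55/172)·R5: [0, 0, 0, 0, 0]
The echelon form has 5 nonzero rows; the last pivot sits in the augmented column, so rank(T) = 4 but rank([T|b]) = 5.
Since the ranks differ, the system is inconsistent.
It has no solutions.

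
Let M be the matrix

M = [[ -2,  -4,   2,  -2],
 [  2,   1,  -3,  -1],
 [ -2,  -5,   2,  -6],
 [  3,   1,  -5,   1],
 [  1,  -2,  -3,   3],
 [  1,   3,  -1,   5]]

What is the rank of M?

Row reduce to echelon form.
R2 ← R2 + R1: [0, -3, -1, -3]
R3 ← R3 − R1: [0, -1, 0, -4]
R4 ← R4 + (3/2)·R1: [0, -5, -2, -2]
R5 ← R5 + (1/2)·R1: [0, -4, -2, 2]
R6 ← R6 + (1/2)·R1: [0, 1, 0, 4]
R3 ← R3 − (1/3)·R2: [0, 0, 1/3, -3]
R4 ← R4 − (5/3)·R2: [0, 0, -1/3, 3]
R5 ← R5 − (4/3)·R2: [0, 0, -2/3, 6]
R6 ← R6 + (1/3)·R2: [0, 0, -1/3, 3]
R4 ← R4 + R3: [0, 0, 0, 0]
R5 ← R5 + (2)·R3: [0, 0, 0, 0]
R6 ← R6 + R3: [0, 0, 0, 0]
Echelon form has 3 nonzero rows, so rank(M) = 3.

3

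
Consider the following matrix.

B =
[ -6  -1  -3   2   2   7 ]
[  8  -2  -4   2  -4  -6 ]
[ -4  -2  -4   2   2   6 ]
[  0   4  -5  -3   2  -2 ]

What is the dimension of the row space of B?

Row reduce to echelon form.
R2 ← R2 + (4/3)·R1: [0, -10/3, -8, 14/3, -4/3, 10/3]
R3 ← R3 − (2/3)·R1: [0, -4/3, -2, 2/3, 2/3, 4/3]
R3 ← R3 − (2/5)·R2: [0, 0, 6/5, -6/5, 6/5, 0]
R4 ← R4 + (6/5)·R2: [0, 0, -73/5, 13/5, 2/5, 2]
R4 ← R4 + (73/6)·R3: [0, 0, 0, -12, 15, 2]
Echelon form has 4 nonzero rows, so rank(B) = 4.
The row space has dimension equal to the rank: 4.

4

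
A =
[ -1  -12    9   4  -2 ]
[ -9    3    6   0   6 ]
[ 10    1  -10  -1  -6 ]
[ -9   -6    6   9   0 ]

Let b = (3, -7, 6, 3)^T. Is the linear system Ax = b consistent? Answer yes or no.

Row reduce the augmented matrix [A | b].
R2 ← R2 − (9)·R1: [0, 111, -75, -36, 24, -34]
R3 ← R3 + (10)·R1: [0, -119, 80, 39, -26, 36]
R4 ← R4 − (9)·R1: [0, 102, -75, -27, 18, -24]
R3 ← R3 + (119/111)·R2: [0, 0, -15/37, 15/37, -10/37, -50/111]
R4 ← R4 − (34/37)·R2: [0, 0, -225/37, 225/37, -150/37, 268/37]
R4 ← R4 − (15)·R3: [0, 0, 0, 0, 0, 14]
The echelon form has 4 nonzero rows; the last pivot sits in the augmented column, so rank(A) = 3 but rank([A|b]) = 4.
Since the ranks differ, the system is inconsistent.

no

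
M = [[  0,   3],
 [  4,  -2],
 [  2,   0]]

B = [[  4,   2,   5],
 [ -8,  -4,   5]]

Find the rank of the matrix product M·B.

2

First compute MB:
[[-24, -12,  15],
 [ 32,  16,  10],
 [  8,   4,  10]]
Now row reduce the product.
R2 ← R2 + (4/3)·R1: [0, 0, 30]
R3 ← R3 + (1/3)·R1: [0, 0, 15]
R3 ← R3 − (1/2)·R2: [0, 0, 0]
2 nonzero rows, so rank(MB) = 2.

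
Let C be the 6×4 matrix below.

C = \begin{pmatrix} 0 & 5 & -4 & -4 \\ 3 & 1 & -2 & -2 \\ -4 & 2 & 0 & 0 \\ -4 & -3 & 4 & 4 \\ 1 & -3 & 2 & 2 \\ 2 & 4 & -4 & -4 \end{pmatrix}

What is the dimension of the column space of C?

2

Row reduce to echelon form.
Swap R1 ↔ R2
R3 ← R3 + (4/3)·R1: [0, 10/3, -8/3, -8/3]
R4 ← R4 + (4/3)·R1: [0, -5/3, 4/3, 4/3]
R5 ← R5 − (1/3)·R1: [0, -10/3, 8/3, 8/3]
R6 ← R6 − (2/3)·R1: [0, 10/3, -8/3, -8/3]
R3 ← R3 − (2/3)·R2: [0, 0, 0, 0]
R4 ← R4 + (1/3)·R2: [0, 0, 0, 0]
R5 ← R5 + (2/3)·R2: [0, 0, 0, 0]
R6 ← R6 − (2/3)·R2: [0, 0, 0, 0]
Echelon form has 2 nonzero rows, so rank(C) = 2.
The column space has dimension equal to the rank: 2.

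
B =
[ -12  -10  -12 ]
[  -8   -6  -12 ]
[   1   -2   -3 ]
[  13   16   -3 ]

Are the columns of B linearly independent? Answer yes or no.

yes

Row reduce B to echelon form.
R2 ← R2 − (2/3)·R1: [0, 2/3, -4]
R3 ← R3 + (1/12)·R1: [0, -17/6, -4]
R4 ← R4 + (13/12)·R1: [0, 31/6, -16]
R3 ← R3 + (17/4)·R2: [0, 0, -21]
R4 ← R4 − (31/4)·R2: [0, 0, 15]
R4 ← R4 + (5/7)·R3: [0, 0, 0]
3 pivots among 3 columns.
Every column is a pivot column, so the columns are linearly independent.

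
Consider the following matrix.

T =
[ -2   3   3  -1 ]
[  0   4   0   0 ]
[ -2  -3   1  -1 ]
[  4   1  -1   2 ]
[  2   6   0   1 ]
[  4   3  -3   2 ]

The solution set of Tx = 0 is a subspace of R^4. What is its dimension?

1

Row reduce to echelon form.
R3 ← R3 − R1: [0, -6, -2, 0]
R4 ← R4 + (2)·R1: [0, 7, 5, 0]
R5 ← R5 + R1: [0, 9, 3, 0]
R6 ← R6 + (2)·R1: [0, 9, 3, 0]
R3 ← R3 + (3/2)·R2: [0, 0, -2, 0]
R4 ← R4 − (7/4)·R2: [0, 0, 5, 0]
R5 ← R5 − (9/4)·R2: [0, 0, 3, 0]
R6 ← R6 − (9/4)·R2: [0, 0, 3, 0]
R4 ← R4 + (5/2)·R3: [0, 0, 0, 0]
R5 ← R5 + (3/2)·R3: [0, 0, 0, 0]
R6 ← R6 + (3/2)·R3: [0, 0, 0, 0]
3 nonzero rows, so rank(T) = 3.
T has 4 columns; by rank–nullity, nullity = 4 − 3 = 1.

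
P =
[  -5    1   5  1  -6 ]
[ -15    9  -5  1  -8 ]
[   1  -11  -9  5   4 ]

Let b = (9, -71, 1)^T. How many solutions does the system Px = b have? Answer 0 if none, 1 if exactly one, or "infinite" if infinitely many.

Row reduce the augmented matrix [P | b].
R2 ← R2 − (3)·R1: [0, 6, -20, -2, 10, -98]
R3 ← R3 + (1/5)·R1: [0, -54/5, -8, 26/5, 14/5, 14/5]
R3 ← R3 + (9/5)·R2: [0, 0, -44, 8/5, 104/5, -868/5]
The echelon form has 3 nonzero rows, and every pivot lies in the first 5 columns, so rank(P) = rank([P|b]) = 3.
The system is consistent.
rank = 3 < 5 unknowns, so there are infinitely many solutions.

infinite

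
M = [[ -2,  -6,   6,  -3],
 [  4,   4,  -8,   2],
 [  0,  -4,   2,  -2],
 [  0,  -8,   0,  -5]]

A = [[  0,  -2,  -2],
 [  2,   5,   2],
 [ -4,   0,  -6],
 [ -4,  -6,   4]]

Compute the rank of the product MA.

3

First compute MA:
[[-24,  -8, -56],
 [ 32,   0,  56],
 [ -8,  -8, -28],
 [  4, -10, -36]]
Now row reduce the product.
R2 ← R2 + (4/3)·R1: [0, -32/3, -56/3]
R3 ← R3 − (1/3)·R1: [0, -16/3, -28/3]
R4 ← R4 + (1/6)·R1: [0, -34/3, -136/3]
R3 ← R3 − (1/2)·R2: [0, 0, 0]
R4 ← R4 − (17/16)·R2: [0, 0, -51/2]
Swap R3 ↔ R4
3 nonzero rows, so rank(MA) = 3.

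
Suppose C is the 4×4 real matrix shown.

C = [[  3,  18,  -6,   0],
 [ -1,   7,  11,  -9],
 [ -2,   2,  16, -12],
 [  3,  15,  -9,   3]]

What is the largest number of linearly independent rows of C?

Row reduce to echelon form.
R2 ← R2 + (1/3)·R1: [0, 13, 9, -9]
R3 ← R3 + (2/3)·R1: [0, 14, 12, -12]
R4 ← R4 − R1: [0, -3, -3, 3]
R3 ← R3 − (14/13)·R2: [0, 0, 30/13, -30/13]
R4 ← R4 + (3/13)·R2: [0, 0, -12/13, 12/13]
R4 ← R4 + (2/5)·R3: [0, 0, 0, 0]
Echelon form has 3 nonzero rows, so rank(C) = 3.
The rank gives the maximum number of linearly independent rows: 3.

3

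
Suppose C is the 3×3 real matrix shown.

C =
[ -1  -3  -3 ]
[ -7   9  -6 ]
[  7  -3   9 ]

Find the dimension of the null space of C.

Row reduce to echelon form.
R2 ← R2 − (7)·R1: [0, 30, 15]
R3 ← R3 + (7)·R1: [0, -24, -12]
R3 ← R3 + (4/5)·R2: [0, 0, 0]
2 nonzero rows, so rank(C) = 2.
C has 3 columns; by rank–nullity, nullity = 3 − 2 = 1.

1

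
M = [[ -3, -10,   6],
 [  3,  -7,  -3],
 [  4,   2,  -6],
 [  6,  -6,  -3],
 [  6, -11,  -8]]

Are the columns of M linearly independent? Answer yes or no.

Row reduce M to echelon form.
R2 ← R2 + R1: [0, -17, 3]
R3 ← R3 + (4/3)·R1: [0, -34/3, 2]
R4 ← R4 + (2)·R1: [0, -26, 9]
R5 ← R5 + (2)·R1: [0, -31, 4]
R3 ← R3 − (2/3)·R2: [0, 0, 0]
R4 ← R4 − (26/17)·R2: [0, 0, 75/17]
R5 ← R5 − (31/17)·R2: [0, 0, -25/17]
Swap R3 ↔ R4
R5 ← R5 + (1/3)·R3: [0, 0, 0]
3 pivots among 3 columns.
Every column is a pivot column, so the columns are linearly independent.

yes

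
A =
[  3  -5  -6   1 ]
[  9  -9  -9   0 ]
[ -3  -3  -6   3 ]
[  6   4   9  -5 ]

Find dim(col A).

Row reduce to echelon form.
R2 ← R2 − (3)·R1: [0, 6, 9, -3]
R3 ← R3 + R1: [0, -8, -12, 4]
R4 ← R4 − (2)·R1: [0, 14, 21, -7]
R3 ← R3 + (4/3)·R2: [0, 0, 0, 0]
R4 ← R4 − (7/3)·R2: [0, 0, 0, 0]
Echelon form has 2 nonzero rows, so rank(A) = 2.
The column space has dimension equal to the rank: 2.

2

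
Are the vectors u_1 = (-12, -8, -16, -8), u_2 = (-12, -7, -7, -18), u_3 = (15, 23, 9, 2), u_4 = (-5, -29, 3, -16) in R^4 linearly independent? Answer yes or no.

yes

Form the matrix with these vectors as rows and row reduce.
R2 ← R2 − R1: [0, 1, 9, -10]
R3 ← R3 + (5/4)·R1: [0, 13, -11, -8]
R4 ← R4 − (5/12)·R1: [0, -77/3, 29/3, -38/3]
R3 ← R3 − (13)·R2: [0, 0, -128, 122]
R4 ← R4 + (77/3)·R2: [0, 0, 722/3, -808/3]
R4 ← R4 + (361/192)·R3: [0, 0, 0, -3835/96]
4 nonzero rows, so the 4 vectors span a space of dimension 4.
Since 4 = 4, the vectors are linearly independent.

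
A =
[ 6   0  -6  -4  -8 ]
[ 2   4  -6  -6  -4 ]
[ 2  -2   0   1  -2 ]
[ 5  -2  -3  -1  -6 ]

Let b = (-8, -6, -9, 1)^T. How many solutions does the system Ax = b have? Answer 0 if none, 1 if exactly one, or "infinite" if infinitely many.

0

Row reduce the augmented matrix [A | b].
R2 ← R2 − (1/3)·R1: [0, 4, -4, -14/3, -4/3, -10/3]
R3 ← R3 − (1/3)·R1: [0, -2, 2, 7/3, 2/3, -19/3]
R4 ← R4 − (5/6)·R1: [0, -2, 2, 7/3, 2/3, 23/3]
R3 ← R3 + (1/2)·R2: [0, 0, 0, 0, 0, -8]
R4 ← R4 + (1/2)·R2: [0, 0, 0, 0, 0, 6]
R4 ← R4 + (3/4)·R3: [0, 0, 0, 0, 0, 0]
The echelon form has 3 nonzero rows; the last pivot sits in the augmented column, so rank(A) = 2 but rank([A|b]) = 3.
Since the ranks differ, the system is inconsistent.
It has no solutions.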